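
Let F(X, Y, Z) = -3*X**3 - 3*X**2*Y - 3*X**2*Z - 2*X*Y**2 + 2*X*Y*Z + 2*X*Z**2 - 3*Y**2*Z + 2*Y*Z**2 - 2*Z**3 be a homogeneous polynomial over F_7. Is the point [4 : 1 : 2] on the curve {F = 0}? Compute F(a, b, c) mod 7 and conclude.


F(4,1,2) ≡ 5 (mod 7); P is NOT on the curve.

Evaluate F(4, 1, 2) term-by-term (mod 7).
  -3*X**3 ↦ -3·64·1·1 = -192
  -3*X**2*Y ↦ -3·16·1·1 = -48
  -3*X**2*Z ↦ -3·16·1·2 = -96
  -2*X*Y**2 ↦ -2·4·1·1 = -8
  2*X*Y*Z ↦ 2·4·1·2 = 16
  2*X*Z**2 ↦ 2·4·1·4 = 32
  -3*Y**2*Z ↦ -3·1·1·2 = -6
  2*Y*Z**2 ↦ 2·1·1·4 = 8
  -2*Z**3 ↦ -2·1·1·8 = -16
Sum: F(4, 1, 2) = (-192) + (-48) + (-96) + (-8) + (16) + (32) + (-6) + (8) + (-16) = -310.
Reducing mod 7: -310 ≡ 5 (mod 7).
Since F(a, b, c) ≡ 5 ≠ 0 (mod 7), P does NOT lie on the curve.


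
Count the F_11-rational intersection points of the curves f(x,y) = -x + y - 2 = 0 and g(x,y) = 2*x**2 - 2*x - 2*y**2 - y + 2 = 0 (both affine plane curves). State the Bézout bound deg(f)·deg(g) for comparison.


Common zeros: ∅; count = 0; Bézout bound = 2.

deg(f) = 1, deg(g) = 2, so Bézout bound = 2.
Scan x ∈ F_11. For each x, list the y ∈ F_11 with f(x, y) ≡ 0 and those with g(x, y) ≡ 0 (mod 11); the common zeros in that column are the intersection.
  x = 0: f ≡ 0 at y ∈ {2}; g ≡ 0 at y ∈ ∅; common: ∅.
  x = 1: f ≡ 0 at y ∈ {3}; g ≡ 0 at y ∈ ∅; common: ∅.
  x = 2: f ≡ 0 at y ∈ {4}; g ≡ 0 at y ∈ {7, 9}; common: ∅.
  x = 3: f ≡ 0 at y ∈ {5}; g ≡ 0 at y ∈ {1, 4}; common: ∅.
  x = 4: f ≡ 0 at y ∈ {6}; g ≡ 0 at y ∈ {8}; common: ∅.
  x = 5: f ≡ 0 at y ∈ {7}; g ≡ 0 at y ∈ ∅; common: ∅.
  x = 6: f ≡ 0 at y ∈ {8}; g ≡ 0 at y ∈ ∅; common: ∅.
  x = 7: f ≡ 0 at y ∈ {9}; g ≡ 0 at y ∈ ∅; common: ∅.
  x = 8: f ≡ 0 at y ∈ {10}; g ≡ 0 at y ∈ {8}; common: ∅.
  x = 9: f ≡ 0 at y ∈ {0}; g ≡ 0 at y ∈ {1, 4}; common: ∅.
  x = 10: f ≡ 0 at y ∈ {1}; g ≡ 0 at y ∈ {7, 9}; common: ∅.
Collecting: common zeros = ∅, so the count is 0.
Comparison with the Bézout bound: 0 ≤ 2 = deg(f)·deg(g), as expected for curves with no common component (the affine F_11-count falls short of the bound because intersections may lie at infinity, over extension fields, or carry multiplicity).


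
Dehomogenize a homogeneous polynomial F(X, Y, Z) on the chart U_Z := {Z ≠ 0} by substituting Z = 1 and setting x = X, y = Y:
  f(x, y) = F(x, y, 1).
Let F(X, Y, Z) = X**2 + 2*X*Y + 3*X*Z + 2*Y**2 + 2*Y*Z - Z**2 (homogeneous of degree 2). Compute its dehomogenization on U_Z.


f(x, y) = x**2 + 2*x*y + 3*x + 2*y**2 + 2*y - 1

On U_Z we set Z = 1. Each monomial c·X^i·Y^j·Z^k in F becomes c·x^i·y^j·1^k = c·x^i·y^j.
Substituting Z = 1: F(X, Y, 1) = x**2 + 2*x*y + 3*x + 2*y**2 + 2*y - 1.
Note: deg(f) ≤ deg(F) = 2; strict inequality happens when F is divisible by Z (lost terms).


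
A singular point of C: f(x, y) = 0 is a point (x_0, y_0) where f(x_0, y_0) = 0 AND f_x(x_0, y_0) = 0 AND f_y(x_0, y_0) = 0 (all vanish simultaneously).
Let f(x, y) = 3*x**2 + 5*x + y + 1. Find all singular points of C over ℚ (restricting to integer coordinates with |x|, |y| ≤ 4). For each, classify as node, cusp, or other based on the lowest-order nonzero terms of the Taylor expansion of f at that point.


No singular points in the scanned grid; C is smooth there.

Compute partial derivatives:
  f_x = 6*x + 5.
  f_y = 1.
f_y = 1 is a nonzero constant, so f_y never vanishes: no point (x, y) can satisfy f = f_x = f_y = 0. In particular no (x, y) ∈ {−4, ..., 4}² is singular; the curve is smooth.


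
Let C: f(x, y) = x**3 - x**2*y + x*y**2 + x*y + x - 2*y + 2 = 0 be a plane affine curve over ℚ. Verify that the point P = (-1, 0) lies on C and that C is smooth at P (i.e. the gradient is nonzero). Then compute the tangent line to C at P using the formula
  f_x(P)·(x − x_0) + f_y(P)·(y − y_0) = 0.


Tangent line at P: 4*x - 4*y + 4 = 0.

Step 1: f(-1, 0) = 0, so P lies on C.
Step 2: partial derivatives
  f_x(x, y) = 3*x**2 - 2*x*y + y**2 + y + 1, f_y(x, y) = -x**2 + 2*x*y + x - 2.
  f_x(P) = 4, f_y(P) = -4 (gradient nonzero, so P is smooth).
Step 3: tangent line at P: 4·(x − -1) + -4·(y − 0) = 0.
Expanding: 4*x - 4*y + 4 = 0.


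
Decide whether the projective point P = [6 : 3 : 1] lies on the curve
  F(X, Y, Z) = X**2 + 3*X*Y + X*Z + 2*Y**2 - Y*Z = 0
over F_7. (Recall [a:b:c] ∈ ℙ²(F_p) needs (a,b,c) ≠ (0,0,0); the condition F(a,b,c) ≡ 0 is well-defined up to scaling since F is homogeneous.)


F(6,3,1) ≡ 6 (mod 7); P is NOT on the curve.

Evaluate F(6, 3, 1) term-by-term (mod 7).
  X**2 ↦ 1·36·1·1 = 36
  3*X*Y ↦ 3·6·3·1 = 54
  X*Z ↦ 1·6·1·1 = 6
  2*Y**2 ↦ 2·1·9·1 = 18
  -Y*Z ↦ -1·1·3·1 = -3
Sum: F(6, 3, 1) = (36) + (54) + (6) + (18) + (-3) = 111.
Reducing mod 7: 111 ≡ 6 (mod 7).
Since F(a, b, c) ≡ 6 ≠ 0 (mod 7), P does NOT lie on the curve.


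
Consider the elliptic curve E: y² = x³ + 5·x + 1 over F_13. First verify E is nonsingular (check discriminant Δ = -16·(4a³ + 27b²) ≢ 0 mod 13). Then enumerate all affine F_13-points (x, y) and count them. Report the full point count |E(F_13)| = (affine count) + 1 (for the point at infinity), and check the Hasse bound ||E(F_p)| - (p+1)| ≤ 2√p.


Affine points = {(0, 1), (0, 12), (3, 2), (3, 11), (6, 0), (11, 3), (11, 10)}; affine count = 7; |E(F_13)| = 8.

Discriminant check: Δ ∝ 4a³ + 27b² = 4·5³ + 27·1² = 4·125 + 27·1 ≡ 7 (mod 13). Nonzero ⇒ E is nonsingular.
For each x ∈ F_13, compute rhs = x³ + 5·x + 1 mod 13, then count y ∈ F_13 with y² ≡ rhs.
  x = 0: rhs = 1, matching y values: 1, 12 (2 points).
  x = 1: rhs = 7, matching y values: none (0 points).
  x = 2: rhs = 6, matching y values: none (0 points).
  x = 3: rhs = 4, matching y values: 2, 11 (2 points).
  x = 4: rhs = 7, matching y values: none (0 points).
  x = 5: rhs = 8, matching y values: none (0 points).
  x = 6: rhs = 0, matching y values: 0 (1 points).
  x = 7: rhs = 2, matching y values: none (0 points).
  x = 8: rhs = 7, matching y values: none (0 points).
  x = 9: rhs = 8, matching y values: none (0 points).
  x = 10: rhs = 11, matching y values: none (0 points).
  x = 11: rhs = 9, matching y values: 3, 10 (2 points).
  x = 12: rhs = 8, matching y values: none (0 points).
Total affine count: 7.
Full point count |E(F_13)| = 7 + 1 = 8.
Hasse bound: |8 − (13+1)| = |-6| = 6 ≤ 2√13 ≈ 7.2111 ✓.


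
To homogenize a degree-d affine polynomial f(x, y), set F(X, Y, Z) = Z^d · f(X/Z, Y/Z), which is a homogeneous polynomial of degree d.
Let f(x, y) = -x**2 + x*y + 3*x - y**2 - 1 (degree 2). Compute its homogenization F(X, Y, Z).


F(X, Y, Z) = -X**2 + X*Y + 3*X*Z - Y**2 - Z**2

deg(f) = 2.
Substitute x = X/Z, y = Y/Z into f, then multiply by Z^2.
  monomial -1·x^2·y^0 ↦ -1·X^2·Y^0·Z^0.
  monomial 1·x^1·y^1 ↦ 1·X^1·Y^1·Z^0.
  monomial 3·x^1·y^0 ↦ 3·X^1·Y^0·Z^1.
  monomial -1·x^0·y^2 ↦ -1·X^0·Y^2·Z^0.
  monomial -1·x^0·y^0 ↦ -1·X^0·Y^0·Z^2.
Collecting: F(X, Y, Z) = -X**2 + X*Y + 3*X*Z - Y**2 - Z**2.


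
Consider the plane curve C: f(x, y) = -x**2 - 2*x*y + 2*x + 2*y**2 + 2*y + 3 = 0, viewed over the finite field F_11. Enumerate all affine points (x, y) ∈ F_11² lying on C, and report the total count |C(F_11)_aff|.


Affine F_11-points: {(1, 3), (1, 8), (3, 0), (3, 2), (6, 2), (6, 3), (7, 8), (7, 9), (10, 0), (10, 9)}; count = 10.

For each of the 121 pairs (x, y) ∈ F_11², evaluate f(x, y) mod 11. Record the zeros.
  x = 0: [0↦3, 1↦7, 2↦4, 3↦5, 4↦10, 5↦8, 6↦10, 7↦5, 8↦4, 9↦7, 10↦3]  zeros at y ∈ ∅
  x = 1: [0↦4, 1↦6, 2↦1, 3↦0, 4↦3, 5↦10, 6↦10, 7↦3, 8↦0, 9↦1, 10↦6]  zeros at y ∈ {3, 8}
  x = 2: [0↦3, 1↦3, 2↦7, 3↦4, 4↦5, 5↦10, 6↦8, 7↦10, 8↦5, 9↦4, 10↦7]  zeros at y ∈ ∅
  x = 3: [0↦0, 1↦9, 2↦0, 3↦6, 4↦5, 5↦8, 6↦4, 7↦4, 8↦8, 9↦5, 10↦6]  zeros at y ∈ {0, 2}
  x = 4: [0↦6, 1↦2, 2↦2, 3↦6, 4↦3, 5↦4, 6↦9, 7↦7, 8↦9, 9↦4, 10↦3]  zeros at y ∈ ∅
  x = 5: [0↦10, 1↦4, 2↦2, 3↦4, 4↦10, 5↦9, 6↦1, 7↦8, 8↦8, 9↦1, 10↦9]  zeros at y ∈ ∅
  x = 6: [0↦1, 1↦4, 2↦0, 3↦0, 4↦4, 5↦1, 6↦2, 7↦7, 8↦5, 9↦7, 10↦2]  zeros at y ∈ {2, 3}
  x = 7: [0↦1, 1↦2, 2↦7, 3↦5, 4↦7, 5↦2, 6↦1, 7↦4, 8↦0, 9↦0, 10↦4]  zeros at y ∈ {8, 9}
  x = 8: [0↦10, 1↦9, 2↦1, 3↦8, 4↦8, 5↦1, 6↦9, 7↦10, 8↦4, 9↦2, 10↦4]  zeros at y ∈ ∅
  x = 9: [0↦6, 1↦3, 2↦4, 3↦9, 4↦7, 5↦9, 6↦4, 7↦3, 8↦6, 9↦2, 10↦2]  zeros at y ∈ ∅
  x = 10: [0↦0, 1↦6, 2↦5, 3↦8, 4↦4, 5↦4, 6↦8, 7↦5, 8↦6, 9↦0, 10↦9]  zeros at y ∈ {0, 9}
Collecting zeros: affine points = {(1, 3), (1, 8), (3, 0), (3, 2), (6, 2), (6, 3), (7, 8), (7, 9), (10, 0), (10, 9)}.
Total count |C(F_11)_aff| = 10.


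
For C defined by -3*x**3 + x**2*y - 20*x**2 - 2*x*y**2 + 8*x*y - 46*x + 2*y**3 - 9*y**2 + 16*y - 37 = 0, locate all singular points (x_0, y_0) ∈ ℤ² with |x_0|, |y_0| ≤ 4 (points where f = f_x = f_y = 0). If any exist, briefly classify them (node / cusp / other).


Singular points: {(-2, 1)}; classification: node.

Compute partial derivatives:
  f_x = -9*x**2 + 2*x*y - 40*x - 2*y**2 + 8*y - 46.
  f_y = x**2 - 4*x*y + 8*x + 6*y**2 - 18*y + 16.
Scan x_0 ∈ {−4, ..., 4}. For each x_0, f_y(x_0, y) is a polynomial in y; find its integer roots y ∈ {−4, ..., 4}, then test f_x and f at those candidates.
  x = -4: f_y(-4, y) = 6*y**2 - 2*y; vanishes at y ∈ {0}. (-4, 0): f_x = -30 ≠ 0.
  x = -3: f_y(-3, y) = 6*y**2 - 6*y + 1; no integer root y with |y| ≤ 4.
  x = -2: f_y(-2, y) = 6*y**2 - 10*y + 4; vanishes at y ∈ {1}. (-2, 1): f_x = 0, f = 0 — SINGULAR.
  x = -1: f_y(-1, y) = 6*y**2 - 14*y + 9; no integer root y with |y| ≤ 4.
  x = 0: f_y(0, y) = 6*y**2 - 18*y + 16; no integer root y with |y| ≤ 4.
  x = 1: f_y(1, y) = 6*y**2 - 22*y + 25; no integer root y with |y| ≤ 4.
  x = 2: f_y(2, y) = 6*y**2 - 26*y + 36; no integer root y with |y| ≤ 4.
  x = 3: f_y(3, y) = 6*y**2 - 30*y + 49; no integer root y with |y| ≤ 4.
  x = 4: f_y(4, y) = 6*y**2 - 34*y + 64; no integer root y with |y| ≤ 4.
Only singular point on the grid: (-2, 1).
Classify: substitute x = -2 + u, y = 1 + v and expand: f = -3*u**3 + u**2*v - u**2 - 2*u*v**2 + 2*v**3 + v**2.
No constant or linear terms (consistent with a singular point). Quadratic part: -u**2 + v**2. Cubic part: -3*u**3 + u**2*v - 2*u*v**2 + 2*v**3.
The quadratic part v**2 - u**2 = (v − u)(v + u) splits into two distinct linear factors, so there are two distinct tangent lines y − 1 = ±(x − -2) — this is a node (ordinary double point).
Classification: node.


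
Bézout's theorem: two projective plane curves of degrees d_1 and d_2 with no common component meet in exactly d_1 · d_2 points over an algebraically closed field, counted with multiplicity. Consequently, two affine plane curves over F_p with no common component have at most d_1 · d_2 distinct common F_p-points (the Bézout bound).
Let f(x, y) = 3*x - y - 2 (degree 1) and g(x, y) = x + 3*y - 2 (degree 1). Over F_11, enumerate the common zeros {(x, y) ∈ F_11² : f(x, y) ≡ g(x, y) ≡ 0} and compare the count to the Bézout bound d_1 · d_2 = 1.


Common zeros: {(3, 7)}; count = 1; Bézout bound = 1.

deg(f) = 1, deg(g) = 1, so Bézout bound = 1.
Scan x ∈ F_11. For each x, list the y ∈ F_11 with f(x, y) ≡ 0 and those with g(x, y) ≡ 0 (mod 11); the common zeros in that column are the intersection.
  x = 0: f ≡ 0 at y ∈ {9}; g ≡ 0 at y ∈ {8}; common: ∅.
  x = 1: f ≡ 0 at y ∈ {1}; g ≡ 0 at y ∈ {4}; common: ∅.
  x = 2: f ≡ 0 at y ∈ {4}; g ≡ 0 at y ∈ {0}; common: ∅.
  x = 3: f ≡ 0 at y ∈ {7}; g ≡ 0 at y ∈ {7}; common: {7}.
  x = 4: f ≡ 0 at y ∈ {10}; g ≡ 0 at y ∈ {3}; common: ∅.
  x = 5: f ≡ 0 at y ∈ {2}; g ≡ 0 at y ∈ {10}; common: ∅.
  x = 6: f ≡ 0 at y ∈ {5}; g ≡ 0 at y ∈ {6}; common: ∅.
  x = 7: f ≡ 0 at y ∈ {8}; g ≡ 0 at y ∈ {2}; common: ∅.
  x = 8: f ≡ 0 at y ∈ {0}; g ≡ 0 at y ∈ {9}; common: ∅.
  x = 9: f ≡ 0 at y ∈ {3}; g ≡ 0 at y ∈ {5}; common: ∅.
  x = 10: f ≡ 0 at y ∈ {6}; g ≡ 0 at y ∈ {1}; common: ∅.
Collecting: common zeros = {(3, 7)}, so the count is 1.
Comparison with the Bézout bound: 1 ≤ 1 = deg(f)·deg(g), as expected for curves with no common component (the bound is attained).


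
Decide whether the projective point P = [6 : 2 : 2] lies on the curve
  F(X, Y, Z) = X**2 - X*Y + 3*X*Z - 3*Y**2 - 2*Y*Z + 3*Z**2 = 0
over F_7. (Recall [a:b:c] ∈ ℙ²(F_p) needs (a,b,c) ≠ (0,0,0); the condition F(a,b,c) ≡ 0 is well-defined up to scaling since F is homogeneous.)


F(6,2,2) ≡ 3 (mod 7); P is NOT on the curve.

Evaluate F(6, 2, 2) term-by-term (mod 7).
  X**2 ↦ 1·36·1·1 = 36
  -X*Y ↦ -1·6·2·1 = -12
  3*X*Z ↦ 3·6·1·2 = 36
  -3*Y**2 ↦ -3·1·4·1 = -12
  -2*Y*Z ↦ -2·1·2·2 = -8
  3*Z**2 ↦ 3·1·1·4 = 12
Sum: F(6, 2, 2) = (36) + (-12) + (36) + (-12) + (-8) + (12) = 52.
Reducing mod 7: 52 ≡ 3 (mod 7).
Since F(a, b, c) ≡ 3 ≠ 0 (mod 7), P does NOT lie on the curve.


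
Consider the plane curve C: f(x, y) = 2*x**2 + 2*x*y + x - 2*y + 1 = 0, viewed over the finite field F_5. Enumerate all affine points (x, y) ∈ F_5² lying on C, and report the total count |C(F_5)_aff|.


Affine F_5-points: {(0, 3), (2, 2), (3, 2), (4, 3)}; count = 4.

For each of the 25 pairs (x, y) ∈ F_5², evaluate f(x, y) mod 5. Record the zeros.
  x = 0: [0↦1, 1↦4, 2↦2, 3↦0, 4↦3]  zeros at y ∈ {3}
  x = 1: [0↦4, 1↦4, 2↦4, 3↦4, 4↦4]  zeros at y ∈ ∅
  x = 2: [0↦1, 1↦3, 2↦0, 3↦2, 4↦4]  zeros at y ∈ {2}
  x = 3: [0↦2, 1↦1, 2↦0, 3↦4, 4↦3]  zeros at y ∈ {2}
  x = 4: [0↦2, 1↦3, 2↦4, 3↦0, 4↦1]  zeros at y ∈ {3}
Collecting zeros: affine points = {(0, 3), (2, 2), (3, 2), (4, 3)}.
Total count |C(F_5)_aff| = 4.


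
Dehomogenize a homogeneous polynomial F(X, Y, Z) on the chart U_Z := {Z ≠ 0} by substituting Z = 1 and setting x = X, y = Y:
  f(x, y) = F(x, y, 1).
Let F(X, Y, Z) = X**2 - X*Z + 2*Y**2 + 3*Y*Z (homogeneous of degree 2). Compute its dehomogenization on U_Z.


f(x, y) = x**2 - x + 2*y**2 + 3*y

On U_Z we set Z = 1. Each monomial c·X^i·Y^j·Z^k in F becomes c·x^i·y^j·1^k = c·x^i·y^j.
Substituting Z = 1: F(X, Y, 1) = x**2 - x + 2*y**2 + 3*y.
Note: deg(f) ≤ deg(F) = 2; strict inequality happens when F is divisible by Z (lost terms).


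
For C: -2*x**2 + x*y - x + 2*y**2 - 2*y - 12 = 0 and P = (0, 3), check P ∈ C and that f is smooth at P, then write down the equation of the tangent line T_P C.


Tangent line at P: 2*x + 10*y - 30 = 0.

Step 1: f(0, 3) = 0, so P lies on C.
Step 2: partial derivatives
  f_x(x, y) = -4*x + y - 1, f_y(x, y) = x + 4*y - 2.
  f_x(P) = 2, f_y(P) = 10 (gradient nonzero, so P is smooth).
Step 3: tangent line at P: 2·(x − 0) + 10·(y − 3) = 0.
Expanding: 2*x + 10*y - 30 = 0.


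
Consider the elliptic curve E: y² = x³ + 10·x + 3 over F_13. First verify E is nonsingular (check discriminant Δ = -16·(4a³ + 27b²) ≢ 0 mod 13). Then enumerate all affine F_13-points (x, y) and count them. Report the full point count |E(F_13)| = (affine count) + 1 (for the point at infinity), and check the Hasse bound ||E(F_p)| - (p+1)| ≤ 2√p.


Affine points = {(0, 4), (0, 9), (1, 1), (1, 12), (4, 4), (4, 9), (5, 3), (5, 10), (7, 0), (8, 6), (8, 7), (9, 4), (9, 9), (11, 1), (11, 12)}; affine count = 15; |E(F_13)| = 16.

Discriminant check: Δ ∝ 4a³ + 27b² = 4·10³ + 27·3² = 4·1000 + 27·9 ≡ 5 (mod 13). Nonzero ⇒ E is nonsingular.
For each x ∈ F_13, compute rhs = x³ + 10·x + 3 mod 13, then count y ∈ F_13 with y² ≡ rhs.
  x = 0: rhs = 3, matching y values: 4, 9 (2 points).
  x = 1: rhs = 1, matching y values: 1, 12 (2 points).
  x = 2: rhs = 5, matching y values: none (0 points).
  x = 3: rhs = 8, matching y values: none (0 points).
  x = 4: rhs = 3, matching y values: 4, 9 (2 points).
  x = 5: rhs = 9, matching y values: 3, 10 (2 points).
  x = 6: rhs = 6, matching y values: none (0 points).
  x = 7: rhs = 0, matching y values: 0 (1 points).
  x = 8: rhs = 10, matching y values: 6, 7 (2 points).
  x = 9: rhs = 3, matching y values: 4, 9 (2 points).
  x = 10: rhs = 11, matching y values: none (0 points).
  x = 11: rhs = 1, matching y values: 1, 12 (2 points).
  x = 12: rhs = 5, matching y values: none (0 points).
Total affine count: 15.
Full point count |E(F_13)| = 15 + 1 = 16.
Hasse bound: |16 − (13+1)| = |2| = 2 ≤ 2√13 ≈ 7.2111 ✓.


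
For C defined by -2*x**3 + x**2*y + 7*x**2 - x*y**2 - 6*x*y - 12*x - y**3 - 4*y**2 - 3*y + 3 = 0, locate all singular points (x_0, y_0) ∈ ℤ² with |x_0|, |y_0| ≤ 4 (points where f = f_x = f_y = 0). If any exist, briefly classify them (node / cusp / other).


Singular points: {(1, -2)}; classification: node.

Compute partial derivatives:
  f_x = -6*x**2 + 2*x*y + 14*x - y**2 - 6*y - 12.
  f_y = x**2 - 2*x*y - 6*x - 3*y**2 - 8*y - 3.
Scan x_0 ∈ {−4, ..., 4}. For each x_0, f_y(x_0, y) is a polynomial in y; find its integer roots y ∈ {−4, ..., 4}, then test f_x and f at those candidates.
  x = -4: f_y(-4, y) = 37 - 3*y**2; no integer root y with |y| ≤ 4.
  x = -3: f_y(-3, y) = -3*y**2 - 2*y + 24; no integer root y with |y| ≤ 4.
  x = -2: f_y(-2, y) = -3*y**2 - 4*y + 13; no integer root y with |y| ≤ 4.
  x = -1: f_y(-1, y) = -3*y**2 - 6*y + 4; no integer root y with |y| ≤ 4.
  x = 0: f_y(0, y) = -3*y**2 - 8*y - 3; no integer root y with |y| ≤ 4.
  x = 1: f_y(1, y) = -3*y**2 - 10*y - 8; vanishes at y ∈ {-2}. (1, -2): f_x = 0, f = 0 — SINGULAR.
  x = 2: f_y(2, y) = -3*y**2 - 12*y - 11; no integer root y with |y| ≤ 4.
  x = 3: f_y(3, y) = -3*y**2 - 14*y - 12; no integer root y with |y| ≤ 4.
  x = 4: f_y(4, y) = -3*y**2 - 16*y - 11; no integer root y with |y| ≤ 4.
Only singular point on the grid: (1, -2).
Classify: substitute x = 1 + u, y = -2 + v and expand: f = -2*u**3 + u**2*v - u**2 - u*v**2 - v**3 + v**2.
No constant or linear terms (consistent with a singular point). Quadratic part: -u**2 + v**2. Cubic part: -2*u**3 + u**2*v - u*v**2 - v**3.
The quadratic part v**2 - u**2 = (v − u)(v + u) splits into two distinct linear factors, so there are two distinct tangent lines y − -2 = ±(x − 1) — this is a node (ordinary double point).
Classification: node.


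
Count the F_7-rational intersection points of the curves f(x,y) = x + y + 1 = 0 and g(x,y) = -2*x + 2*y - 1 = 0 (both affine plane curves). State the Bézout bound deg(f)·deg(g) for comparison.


Common zeros: {(1, 5)}; count = 1; Bézout bound = 1.

deg(f) = 1, deg(g) = 1, so Bézout bound = 1.
Scan x ∈ F_7. For each x, list the y ∈ F_7 with f(x, y) ≡ 0 and those with g(x, y) ≡ 0 (mod 7); the common zeros in that column are the intersection.
  x = 0: f ≡ 0 at y ∈ {6}; g ≡ 0 at y ∈ {4}; common: ∅.
  x = 1: f ≡ 0 at y ∈ {5}; g ≡ 0 at y ∈ {5}; common: {5}.
  x = 2: f ≡ 0 at y ∈ {4}; g ≡ 0 at y ∈ {6}; common: ∅.
  x = 3: f ≡ 0 at y ∈ {3}; g ≡ 0 at y ∈ {0}; common: ∅.
  x = 4: f ≡ 0 at y ∈ {2}; g ≡ 0 at y ∈ {1}; common: ∅.
  x = 5: f ≡ 0 at y ∈ {1}; g ≡ 0 at y ∈ {2}; common: ∅.
  x = 6: f ≡ 0 at y ∈ {0}; g ≡ 0 at y ∈ {3}; common: ∅.
Collecting: common zeros = {(1, 5)}, so the count is 1.
Comparison with the Bézout bound: 1 ≤ 1 = deg(f)·deg(g), as expected for curves with no common component (the bound is attained).


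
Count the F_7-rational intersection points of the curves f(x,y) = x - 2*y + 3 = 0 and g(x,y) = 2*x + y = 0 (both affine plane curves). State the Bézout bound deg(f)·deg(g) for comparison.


Common zeros: {(5, 4)}; count = 1; Bézout bound = 1.

deg(f) = 1, deg(g) = 1, so Bézout bound = 1.
Scan x ∈ F_7. For each x, list the y ∈ F_7 with f(x, y) ≡ 0 and those with g(x, y) ≡ 0 (mod 7); the common zeros in that column are the intersection.
  x = 0: f ≡ 0 at y ∈ {5}; g ≡ 0 at y ∈ {0}; common: ∅.
  x = 1: f ≡ 0 at y ∈ {2}; g ≡ 0 at y ∈ {5}; common: ∅.
  x = 2: f ≡ 0 at y ∈ {6}; g ≡ 0 at y ∈ {3}; common: ∅.
  x = 3: f ≡ 0 at y ∈ {3}; g ≡ 0 at y ∈ {1}; common: ∅.
  x = 4: f ≡ 0 at y ∈ {0}; g ≡ 0 at y ∈ {6}; common: ∅.
  x = 5: f ≡ 0 at y ∈ {4}; g ≡ 0 at y ∈ {4}; common: {4}.
  x = 6: f ≡ 0 at y ∈ {1}; g ≡ 0 at y ∈ {2}; common: ∅.
Collecting: common zeros = {(5, 4)}, so the count is 1.
Comparison with the Bézout bound: 1 ≤ 1 = deg(f)·deg(g), as expected for curves with no common component (the bound is attained).


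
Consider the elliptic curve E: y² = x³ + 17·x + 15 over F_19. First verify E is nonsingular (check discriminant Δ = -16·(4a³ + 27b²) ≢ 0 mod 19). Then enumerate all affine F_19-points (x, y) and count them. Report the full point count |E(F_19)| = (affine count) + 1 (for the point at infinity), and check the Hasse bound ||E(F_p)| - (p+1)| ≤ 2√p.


Affine points = {(2, 0), (3, 6), (3, 13), (5, 4), (5, 15), (8, 6), (8, 13), (9, 2), (9, 17), (10, 8), (10, 11), (12, 3), (12, 16), (13, 1), (13, 18), (15, 4), (15, 15), (17, 7), (17, 12), (18, 4), (18, 15)}; affine count = 21; |E(F_19)| = 22.

Discriminant check: Δ ∝ 4a³ + 27b² = 4·17³ + 27·15² = 4·4913 + 27·225 ≡ 1 (mod 19). Nonzero ⇒ E is nonsingular.
For each x ∈ F_19, compute rhs = x³ + 17·x + 15 mod 19, then count y ∈ F_19 with y² ≡ rhs.
  x = 0: rhs = 15, matching y values: none (0 points).
  x = 1: rhs = 14, matching y values: none (0 points).
  x = 2: rhs = 0, matching y values: 0 (1 points).
  x = 3: rhs = 17, matching y values: 6, 13 (2 points).
  x = 4: rhs = 14, matching y values: none (0 points).
  x = 5: rhs = 16, matching y values: 4, 15 (2 points).
  x = 6: rhs = 10, matching y values: none (0 points).
  x = 7: rhs = 2, matching y values: none (0 points).
  x = 8: rhs = 17, matching y values: 6, 13 (2 points).
  x = 9: rhs = 4, matching y values: 2, 17 (2 points).
  x = 10: rhs = 7, matching y values: 8, 11 (2 points).
  x = 11: rhs = 13, matching y values: none (0 points).
  x = 12: rhs = 9, matching y values: 3, 16 (2 points).
  x = 13: rhs = 1, matching y values: 1, 18 (2 points).
  x = 14: rhs = 14, matching y values: none (0 points).
  x = 15: rhs = 16, matching y values: 4, 15 (2 points).
  x = 16: rhs = 13, matching y values: none (0 points).
  x = 17: rhs = 11, matching y values: 7, 12 (2 points).
  x = 18: rhs = 16, matching y values: 4, 15 (2 points).
Total affine count: 21.
Full point count |E(F_19)| = 21 + 1 = 22.
Hasse bound: |22 − (19+1)| = |2| = 2 ≤ 2√19 ≈ 8.7178 ✓.


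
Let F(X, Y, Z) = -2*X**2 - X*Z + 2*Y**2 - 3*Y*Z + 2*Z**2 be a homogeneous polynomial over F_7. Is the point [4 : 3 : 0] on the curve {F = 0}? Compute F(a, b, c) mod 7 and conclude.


F(4,3,0) ≡ 0 (mod 7); P is on the curve.

Evaluate F(4, 3, 0) term-by-term (mod 7).
  -2*X**2 ↦ -2·16·1·1 = -32
  -X*Z ↦ -1·4·1·0 = 0
  2*Y**2 ↦ 2·1·9·1 = 18
  -3*Y*Z ↦ -3·1·3·0 = 0
  2*Z**2 ↦ 2·1·1·0 = 0
Sum: F(4, 3, 0) = (-32) + (0) + (18) + (0) + (0) = -14.
Reducing mod 7: -14 ≡ 0 (mod 7).
Since F(a, b, c) ≡ 0 (mod 7), P lies on the curve.


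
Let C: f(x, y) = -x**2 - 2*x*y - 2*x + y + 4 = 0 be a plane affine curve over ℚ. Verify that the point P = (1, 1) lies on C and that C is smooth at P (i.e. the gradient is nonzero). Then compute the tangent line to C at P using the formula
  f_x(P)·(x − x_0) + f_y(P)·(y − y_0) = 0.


Tangent line at P: -6*x - y + 7 = 0.

Step 1: f(1, 1) = 0, so P lies on C.
Step 2: partial derivatives
  f_x(x, y) = -2*x - 2*y - 2, f_y(x, y) = 1 - 2*x.
  f_x(P) = -6, f_y(P) = -1 (gradient nonzero, so P is smooth).
Step 3: tangent line at P: -6·(x − 1) + -1·(y − 1) = 0.
Expanding: -6*x - y + 7 = 0.


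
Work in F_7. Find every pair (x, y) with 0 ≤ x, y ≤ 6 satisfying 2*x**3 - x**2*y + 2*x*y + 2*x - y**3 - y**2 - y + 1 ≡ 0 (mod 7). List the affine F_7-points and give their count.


Affine F_7-points: {(0, 5), (1, 2), (2, 0), (2, 2), (2, 4), (3, 4), (4, 1), (4, 4), (5, 2)}; count = 9.

For each of the 49 pairs (x, y) ∈ F_7², evaluate f(x, y) mod 7. Record the zeros.
  x = 0: [0↦1, 1↦5, 2↦1, 3↦4, 4↦1, 5↦0, 6↦2]  zeros at y ∈ {5}
  x = 1: [0↦5, 1↦3, 2↦0, 3↦4, 4↦2, 5↦2, 6↦5]  zeros at y ∈ {2}
  x = 2: [0↦0, 1↦4, 2↦0, 3↦3, 4↦0, 5↦6, 6↦1]  zeros at y ∈ {0, 2, 4}
  x = 3: [0↦5, 1↦6, 2↦6, 3↦6, 4↦0, 5↦3, 6↦2]  zeros at y ∈ {4}
  x = 4: [0↦4, 1↦0, 2↦2, 3↦4, 4↦0, 5↦5, 6↦6]  zeros at y ∈ {1, 4}
  x = 5: [0↦2, 1↦5, 2↦0, 3↦2, 4↦5, 5↦3, 6↦4]  zeros at y ∈ {2}
  x = 6: [0↦4, 1↦5, 2↦5, 3↦5, 4↦6, 5↦2, 6↦1]  zeros at y ∈ ∅
Collecting zeros: affine points = {(0, 5), (1, 2), (2, 0), (2, 2), (2, 4), (3, 4), (4, 1), (4, 4), (5, 2)}.
Total count |C(F_7)_aff| = 9.


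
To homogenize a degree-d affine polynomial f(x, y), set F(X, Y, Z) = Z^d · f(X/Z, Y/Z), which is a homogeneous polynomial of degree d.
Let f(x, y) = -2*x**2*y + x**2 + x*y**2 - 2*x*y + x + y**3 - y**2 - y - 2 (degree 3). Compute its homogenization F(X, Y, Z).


F(X, Y, Z) = -2*X**2*Y + X**2*Z + X*Y**2 - 2*X*Y*Z + X*Z**2 + Y**3 - Y**2*Z - Y*Z**2 - 2*Z**3

deg(f) = 3.
Substitute x = X/Z, y = Y/Z into f, then multiply by Z^3.
  monomial -2·x^2·y^1 ↦ -2·X^2·Y^1·Z^0.
  monomial 1·x^2·y^0 ↦ 1·X^2·Y^0·Z^1.
  monomial 1·x^1·y^2 ↦ 1·X^1·Y^2·Z^0.
  monomial -2·x^1·y^1 ↦ -2·X^1·Y^1·Z^1.
  monomial 1·x^1·y^0 ↦ 1·X^1·Y^0·Z^2.
  monomial 1·x^0·y^3 ↦ 1·X^0·Y^3·Z^0.
  monomial -1·x^0·y^2 ↦ -1·X^0·Y^2·Z^1.
  monomial -1·x^0·y^1 ↦ -1·X^0·Y^1·Z^2.
  monomial -2·x^0·y^0 ↦ -2·X^0·Y^0·Z^3.
Collecting: F(X, Y, Z) = -2*X**2*Y + X**2*Z + X*Y**2 - 2*X*Y*Z + X*Z**2 + Y**3 - Y**2*Z - Y*Z**2 - 2*Z**3.


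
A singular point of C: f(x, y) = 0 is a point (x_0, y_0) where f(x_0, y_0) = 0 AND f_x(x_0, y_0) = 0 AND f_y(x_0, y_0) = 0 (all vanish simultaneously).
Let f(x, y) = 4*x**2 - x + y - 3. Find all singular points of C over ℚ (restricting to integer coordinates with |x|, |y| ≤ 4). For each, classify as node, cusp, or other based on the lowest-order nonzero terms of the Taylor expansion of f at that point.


No singular points in the scanned grid; C is smooth there.

Compute partial derivatives:
  f_x = 8*x - 1.
  f_y = 1.
f_y = 1 is a nonzero constant, so f_y never vanishes: no point (x, y) can satisfy f = f_x = f_y = 0. In particular no (x, y) ∈ {−4, ..., 4}² is singular; the curve is smooth.


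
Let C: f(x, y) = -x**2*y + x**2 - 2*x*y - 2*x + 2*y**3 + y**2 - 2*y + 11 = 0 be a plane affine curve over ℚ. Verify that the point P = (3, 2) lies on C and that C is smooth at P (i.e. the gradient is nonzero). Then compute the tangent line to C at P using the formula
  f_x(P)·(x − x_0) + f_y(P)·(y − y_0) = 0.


Tangent line at P: -12*x + 11*y + 14 = 0.

Step 1: f(3, 2) = 0, so P lies on C.
Step 2: partial derivatives
  f_x(x, y) = -2*x*y + 2*x - 2*y - 2, f_y(x, y) = -x**2 - 2*x + 6*y**2 + 2*y - 2.
  f_x(P) = -12, f_y(P) = 11 (gradient nonzero, so P is smooth).
Step 3: tangent line at P: -12·(x − 3) + 11·(y − 2) = 0.
Expanding: -12*x + 11*y + 14 = 0.


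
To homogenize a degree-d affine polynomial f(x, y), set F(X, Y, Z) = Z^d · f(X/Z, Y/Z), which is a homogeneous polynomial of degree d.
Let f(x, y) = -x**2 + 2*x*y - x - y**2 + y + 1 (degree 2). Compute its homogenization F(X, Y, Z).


F(X, Y, Z) = -X**2 + 2*X*Y - X*Z - Y**2 + Y*Z + Z**2

deg(f) = 2.
Substitute x = X/Z, y = Y/Z into f, then multiply by Z^2.
  monomial -1·x^2·y^0 ↦ -1·X^2·Y^0·Z^0.
  monomial 2·x^1·y^1 ↦ 2·X^1·Y^1·Z^0.
  monomial -1·x^1·y^0 ↦ -1·X^1·Y^0·Z^1.
  monomial -1·x^0·y^2 ↦ -1·X^0·Y^2·Z^0.
  monomial 1·x^0·y^1 ↦ 1·X^0·Y^1·Z^1.
  monomial 1·x^0·y^0 ↦ 1·X^0·Y^0·Z^2.
Collecting: F(X, Y, Z) = -X**2 + 2*X*Y - X*Z - Y**2 + Y*Z + Z**2.


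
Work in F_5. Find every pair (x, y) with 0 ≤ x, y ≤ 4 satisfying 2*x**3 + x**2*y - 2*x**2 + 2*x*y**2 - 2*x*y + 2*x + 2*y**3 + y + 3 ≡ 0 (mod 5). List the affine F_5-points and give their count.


Affine F_5-points: {(0, 3), (0, 4), (1, 0), (1, 4), (2, 0), (3, 0), (3, 3), (3, 4), (4, 3)}; count = 9.

For each of the 25 pairs (x, y) ∈ F_5², evaluate f(x, y) mod 5. Record the zeros.
  x = 0: [0↦3, 1↦1, 2↦1, 3↦0, 4↦0]  zeros at y ∈ {3, 4}
  x = 1: [0↦0, 1↦4, 2↦4, 3↦2, 4↦0]  zeros at y ∈ {0, 4}
  x = 2: [0↦0, 1↦2, 2↦4, 3↦3, 4↦1]  zeros at y ∈ {0}
  x = 3: [0↦0, 1↦2, 2↦3, 3↦0, 4↦0]  zeros at y ∈ {0, 3, 4}
  x = 4: [0↦2, 1↦1, 2↦3, 3↦0, 4↦4]  zeros at y ∈ {3}
Collecting zeros: affine points = {(0, 3), (0, 4), (1, 0), (1, 4), (2, 0), (3, 0), (3, 3), (3, 4), (4, 3)}.
Total count |C(F_5)_aff| = 9.


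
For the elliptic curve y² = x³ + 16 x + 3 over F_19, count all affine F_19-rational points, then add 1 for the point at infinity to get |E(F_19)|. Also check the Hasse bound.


Affine points = {(1, 1), (1, 18), (2, 9), (2, 10), (4, 6), (4, 13), (6, 7), (6, 12), (8, 4), (8, 15), (10, 2), (10, 17), (11, 3), (11, 16), (12, 2), (12, 17), (14, 8), (14, 11), (16, 2), (16, 17), (17, 1), (17, 18), (18, 9), (18, 10)}; affine count = 24; |E(F_19)| = 25.

Discriminant check: Δ ∝ 4a³ + 27b² = 4·16³ + 27·3² = 4·4096 + 27·9 ≡ 2 (mod 19). Nonzero ⇒ E is nonsingular.
For each x ∈ F_19, compute rhs = x³ + 16·x + 3 mod 19, then count y ∈ F_19 with y² ≡ rhs.
  x = 0: rhs = 3, matching y values: none (0 points).
  x = 1: rhs = 1, matching y values: 1, 18 (2 points).
  x = 2: rhs = 5, matching y values: 9, 10 (2 points).
  x = 3: rhs = 2, matching y values: none (0 points).
  x = 4: rhs = 17, matching y values: 6, 13 (2 points).
  x = 5: rhs = 18, matching y values: none (0 points).
  x = 6: rhs = 11, matching y values: 7, 12 (2 points).
  x = 7: rhs = 2, matching y values: none (0 points).
  x = 8: rhs = 16, matching y values: 4, 15 (2 points).
  x = 9: rhs = 2, matching y values: none (0 points).
  x = 10: rhs = 4, matching y values: 2, 17 (2 points).
  x = 11: rhs = 9, matching y values: 3, 16 (2 points).
  x = 12: rhs = 4, matching y values: 2, 17 (2 points).
  x = 13: rhs = 14, matching y values: none (0 points).
  x = 14: rhs = 7, matching y values: 8, 11 (2 points).
  x = 15: rhs = 8, matching y values: none (0 points).
  x = 16: rhs = 4, matching y values: 2, 17 (2 points).
  x = 17: rhs = 1, matching y values: 1, 18 (2 points).
  x = 18: rhs = 5, matching y values: 9, 10 (2 points).
Total affine count: 24.
Full point count |E(F_19)| = 24 + 1 = 25.
Hasse bound: |25 − (19+1)| = |5| = 5 ≤ 2√19 ≈ 8.7178 ✓.


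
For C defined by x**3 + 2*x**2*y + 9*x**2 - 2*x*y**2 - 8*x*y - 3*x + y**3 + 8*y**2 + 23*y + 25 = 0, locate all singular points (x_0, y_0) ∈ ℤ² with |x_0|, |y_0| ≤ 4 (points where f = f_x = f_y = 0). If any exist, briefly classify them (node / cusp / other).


Singular points: {(-1, -3)}; classification: cusp.

Compute partial derivatives:
  f_x = 3*x**2 + 4*x*y + 18*x - 2*y**2 - 8*y - 3.
  f_y = 2*x**2 - 4*x*y - 8*x + 3*y**2 + 16*y + 23.
Scan x_0 ∈ {−4, ..., 4}. For each x_0, f_y(x_0, y) is a polynomial in y; find its integer roots y ∈ {−4, ..., 4}, then test f_x and f at those candidates.
  x = -4: f_y(-4, y) = 3*y**2 + 32*y + 87; no integer root y with |y| ≤ 4.
  x = -3: f_y(-3, y) = 3*y**2 + 28*y + 65; no integer root y with |y| ≤ 4.
  x = -2: f_y(-2, y) = 3*y**2 + 24*y + 47; no integer root y with |y| ≤ 4.
  x = -1: f_y(-1, y) = 3*y**2 + 20*y + 33; vanishes at y ∈ {-3}. (-1, -3): f_x = 0, f = 0 — SINGULAR.
  x = 0: f_y(0, y) = 3*y**2 + 16*y + 23; no integer root y with |y| ≤ 4.
  x = 1: f_y(1, y) = 3*y**2 + 12*y + 17; no integer root y with |y| ≤ 4.
  x = 2: f_y(2, y) = 3*y**2 + 8*y + 15; no integer root y with |y| ≤ 4.
  x = 3: f_y(3, y) = 3*y**2 + 4*y + 17; no integer root y with |y| ≤ 4.
  x = 4: f_y(4, y) = 3*y**2 + 23; no integer root y with |y| ≤ 4.
Only singular point on the grid: (-1, -3).
Classify: substitute x = -1 + u, y = -3 + v and expand: f = u**3 + 2*u**2*v - 2*u*v**2 + v**3 + v**2.
No constant or linear terms (consistent with a singular point). Quadratic part: v**2. Cubic part: u**3 + 2*u**2*v - 2*u*v**2 + v**3.
The quadratic part v**2 is a perfect square, so there is a single (double) tangent line v = 0, i.e. y = -3. Restricting the cubic part to that line (v = 0) leaves u**3 ≠ 0, so f is not divisible by v and the branch is v² ≈ -u**3 to lowest order — this is a cusp.
Classification: cusp.


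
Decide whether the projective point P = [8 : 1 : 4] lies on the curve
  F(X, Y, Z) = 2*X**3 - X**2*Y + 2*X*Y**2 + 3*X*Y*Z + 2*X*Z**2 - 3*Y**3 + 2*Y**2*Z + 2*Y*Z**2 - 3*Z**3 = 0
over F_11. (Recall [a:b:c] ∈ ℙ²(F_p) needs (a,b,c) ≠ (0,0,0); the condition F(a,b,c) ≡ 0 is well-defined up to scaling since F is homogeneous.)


F(8,1,4) ≡ 7 (mod 11); P is NOT on the curve.

Evaluate F(8, 1, 4) term-by-term (mod 11).
  2*X**3 ↦ 2·512·1·1 = 1024
  -X**2*Y ↦ -1·64·1·1 = -64
  2*X*Y**2 ↦ 2·8·1·1 = 16
  3*X*Y*Z ↦ 3·8·1·4 = 96
  2*X*Z**2 ↦ 2·8·1·16 = 256
  -3*Y**3 ↦ -3·1·1·1 = -3
  2*Y**2*Z ↦ 2·1·1·4 = 8
  2*Y*Z**2 ↦ 2·1·1·16 = 32
  -3*Z**3 ↦ -3·1·1·64 = -192
Sum: F(8, 1, 4) = (1024) + (-64) + (16) + (96) + (256) + (-3) + (8) + (32) + (-192) = 1173.
Reducing mod 11: 1173 ≡ 7 (mod 11).
Since F(a, b, c) ≡ 7 ≠ 0 (mod 11), P does NOT lie on the curve.


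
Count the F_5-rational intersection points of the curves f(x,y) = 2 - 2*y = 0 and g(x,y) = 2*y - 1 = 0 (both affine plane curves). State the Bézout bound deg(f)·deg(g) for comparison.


Common zeros: ∅; count = 0; Bézout bound = 1.

deg(f) = 1, deg(g) = 1, so Bézout bound = 1.
Scan x ∈ F_5. For each x, list the y ∈ F_5 with f(x, y) ≡ 0 and those with g(x, y) ≡ 0 (mod 5); the common zeros in that column are the intersection.
  x = 0: f ≡ 0 at y ∈ {1}; g ≡ 0 at y ∈ {3}; common: ∅.
  x = 1: f ≡ 0 at y ∈ {1}; g ≡ 0 at y ∈ {3}; common: ∅.
  x = 2: f ≡ 0 at y ∈ {1}; g ≡ 0 at y ∈ {3}; common: ∅.
  x = 3: f ≡ 0 at y ∈ {1}; g ≡ 0 at y ∈ {3}; common: ∅.
  x = 4: f ≡ 0 at y ∈ {1}; g ≡ 0 at y ∈ {3}; common: ∅.
Collecting: common zeros = ∅, so the count is 0.
Comparison with the Bézout bound: 0 ≤ 1 = deg(f)·deg(g), as expected for curves with no common component (the affine F_5-count falls short of the bound because intersections may lie at infinity, over extension fields, or carry multiplicity).


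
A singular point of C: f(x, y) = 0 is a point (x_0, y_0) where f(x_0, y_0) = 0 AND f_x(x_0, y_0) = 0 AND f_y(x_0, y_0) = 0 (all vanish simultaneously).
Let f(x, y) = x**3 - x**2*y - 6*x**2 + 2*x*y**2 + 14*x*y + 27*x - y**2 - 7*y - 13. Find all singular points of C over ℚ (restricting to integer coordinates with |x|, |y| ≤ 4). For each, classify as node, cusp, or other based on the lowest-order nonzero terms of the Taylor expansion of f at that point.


Singular points: {(1, -3)}; classification: cusp.

Compute partial derivatives:
  f_x = 3*x**2 - 2*x*y - 12*x + 2*y**2 + 14*y + 27.
  f_y = -x**2 + 4*x*y + 14*x - 2*y - 7.
Scan x_0 ∈ {−4, ..., 4}. For each x_0, f_y(x_0, y) is a polynomial in y; find its integer roots y ∈ {−4, ..., 4}, then test f_x and f at those candidates.
  x = -4: f_y(-4, y) = -18*y - 79; no integer root y with |y| ≤ 4.
  x = -3: f_y(-3, y) = -14*y - 58; no integer root y with |y| ≤ 4.
  x = -2: f_y(-2, y) = -10*y - 39; no integer root y with |y| ≤ 4.
  x = -1: f_y(-1, y) = -6*y - 22; no integer root y with |y| ≤ 4.
  x = 0: f_y(0, y) = -2*y - 7; no integer root y with |y| ≤ 4.
  x = 1: f_y(1, y) = 2*y + 6; vanishes at y ∈ {-3}. (1, -3): f_x = 0, f = 0 — SINGULAR.
  x = 2: f_y(2, y) = 6*y + 17; no integer root y with |y| ≤ 4.
  x = 3: f_y(3, y) = 10*y + 26; no integer root y with |y| ≤ 4.
  x = 4: f_y(4, y) = 14*y + 33; no integer root y with |y| ≤ 4.
Only singular point on the grid: (1, -3).
Classify: substitute x = 1 + u, y = -3 + v and expand: f = u**3 - u**2*v + 2*u*v**2 + v**2.
No constant or linear terms (consistent with a singular point). Quadratic part: v**2. Cubic part: u**3 - u**2*v + 2*u*v**2.
The quadratic part v**2 is a perfect square, so there is a single (double) tangent line v = 0, i.e. y = -3. Restricting the cubic part to that line (v = 0) leaves u**3 ≠ 0, so f is not divisible by v and the branch is v² ≈ -u**3 to lowest order — this is a cusp.
Classification: cusp.


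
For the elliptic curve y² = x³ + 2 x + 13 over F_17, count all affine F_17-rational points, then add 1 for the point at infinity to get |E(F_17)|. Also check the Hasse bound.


Affine points = {(0, 8), (0, 9), (1, 4), (1, 13), (2, 5), (2, 12), (4, 0), (7, 8), (7, 9), (10, 8), (10, 9), (13, 3), (13, 14), (15, 1), (15, 16)}; affine count = 15; |E(F_17)| = 16.

Discriminant check: Δ ∝ 4a³ + 27b² = 4·2³ + 27·13² = 4·8 + 27·169 ≡ 5 (mod 17). Nonzero ⇒ E is nonsingular.
For each x ∈ F_17, compute rhs = x³ + 2·x + 13 mod 17, then count y ∈ F_17 with y² ≡ rhs.
  x = 0: rhs = 13, matching y values: 8, 9 (2 points).
  x = 1: rhs = 16, matching y values: 4, 13 (2 points).
  x = 2: rhs = 8, matching y values: 5, 12 (2 points).
  x = 3: rhs = 12, matching y values: none (0 points).
  x = 4: rhs = 0, matching y values: 0 (1 points).
  x = 5: rhs = 12, matching y values: none (0 points).
  x = 6: rhs = 3, matching y values: none (0 points).
  x = 7: rhs = 13, matching y values: 8, 9 (2 points).
  x = 8: rhs = 14, matching y values: none (0 points).
  x = 9: rhs = 12, matching y values: none (0 points).
  x = 10: rhs = 13, matching y values: 8, 9 (2 points).
  x = 11: rhs = 6, matching y values: none (0 points).
  x = 12: rhs = 14, matching y values: none (0 points).
  x = 13: rhs = 9, matching y values: 3, 14 (2 points).
  x = 14: rhs = 14, matching y values: none (0 points).
  x = 15: rhs = 1, matching y values: 1, 16 (2 points).
  x = 16: rhs = 10, matching y values: none (0 points).
Total affine count: 15.
Full point count |E(F_17)| = 15 + 1 = 16.
Hasse bound: |16 − (17+1)| = |-2| = 2 ≤ 2√17 ≈ 8.2462 ✓.


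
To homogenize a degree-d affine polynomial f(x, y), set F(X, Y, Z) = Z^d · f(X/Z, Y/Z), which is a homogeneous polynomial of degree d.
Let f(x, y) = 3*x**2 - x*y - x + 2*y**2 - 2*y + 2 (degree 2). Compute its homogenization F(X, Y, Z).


F(X, Y, Z) = 3*X**2 - X*Y - X*Z + 2*Y**2 - 2*Y*Z + 2*Z**2

deg(f) = 2.
Substitute x = X/Z, y = Y/Z into f, then multiply by Z^2.
  monomial 3·x^2·y^0 ↦ 3·X^2·Y^0·Z^0.
  monomial -1·x^1·y^1 ↦ -1·X^1·Y^1·Z^0.
  monomial -1·x^1·y^0 ↦ -1·X^1·Y^0·Z^1.
  monomial 2·x^0·y^2 ↦ 2·X^0·Y^2·Z^0.
  monomial -2·x^0·y^1 ↦ -2·X^0·Y^1·Z^1.
  monomial 2·x^0·y^0 ↦ 2·X^0·Y^0·Z^2.
Collecting: F(X, Y, Z) = 3*X**2 - X*Y - X*Z + 2*Y**2 - 2*Y*Z + 2*Z**2.


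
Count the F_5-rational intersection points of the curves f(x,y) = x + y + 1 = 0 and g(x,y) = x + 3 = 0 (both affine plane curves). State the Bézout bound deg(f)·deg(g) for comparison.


Common zeros: {(2, 2)}; count = 1; Bézout bound = 1.

deg(f) = 1, deg(g) = 1, so Bézout bound = 1.
Scan x ∈ F_5. For each x, list the y ∈ F_5 with f(x, y) ≡ 0 and those with g(x, y) ≡ 0 (mod 5); the common zeros in that column are the intersection.
  x = 0: f ≡ 0 at y ∈ {4}; g ≡ 0 at y ∈ ∅; common: ∅.
  x = 1: f ≡ 0 at y ∈ {3}; g ≡ 0 at y ∈ ∅; common: ∅.
  x = 2: f ≡ 0 at y ∈ {2}; g ≡ 0 at y ∈ {0, 1, 2, 3, 4}; common: {2}.
  x = 3: f ≡ 0 at y ∈ {1}; g ≡ 0 at y ∈ ∅; common: ∅.
  x = 4: f ≡ 0 at y ∈ {0}; g ≡ 0 at y ∈ ∅; common: ∅.
Collecting: common zeros = {(2, 2)}, so the count is 1.
Comparison with the Bézout bound: 1 ≤ 1 = deg(f)·deg(g), as expected for curves with no common component (the bound is attained).


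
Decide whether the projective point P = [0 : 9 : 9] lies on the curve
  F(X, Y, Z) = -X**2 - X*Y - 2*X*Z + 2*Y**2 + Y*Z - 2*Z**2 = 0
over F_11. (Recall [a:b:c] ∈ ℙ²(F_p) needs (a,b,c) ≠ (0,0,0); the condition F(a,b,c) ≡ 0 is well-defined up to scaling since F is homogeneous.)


F(0,9,9) ≡ 4 (mod 11); P is NOT on the curve.

Evaluate F(0, 9, 9) term-by-term (mod 11).
  -X**2 ↦ -1·0·1·1 = 0
  -X*Y ↦ -1·0·9·1 = 0
  -2*X*Z ↦ -2·0·1·9 = 0
  2*Y**2 ↦ 2·1·81·1 = 162
  Y*Z ↦ 1·1·9·9 = 81
  -2*Z**2 ↦ -2·1·1·81 = -162
Sum: F(0, 9, 9) = (0) + (0) + (0) + (162) + (81) + (-162) = 81.
Reducing mod 11: 81 ≡ 4 (mod 11).
Since F(a, b, c) ≡ 4 ≠ 0 (mod 11), P does NOT lie on the curve.
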